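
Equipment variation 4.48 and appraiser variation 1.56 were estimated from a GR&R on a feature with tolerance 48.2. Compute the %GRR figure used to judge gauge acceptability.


GRR = sqrt(EV^2 + AV^2) = sqrt(4.48^2 + 1.56^2) = 4.7438381
%GRR = GRR / tol * 100 = 4.7438381 / 48.2 * 100
%GRR = 9.8420

9.8420


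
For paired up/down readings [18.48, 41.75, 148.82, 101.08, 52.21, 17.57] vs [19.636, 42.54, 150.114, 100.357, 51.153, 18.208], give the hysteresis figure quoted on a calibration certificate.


|18.48 - 19.636| = 1.1560
|41.75 - 42.54| = 0.7900
|148.82 - 150.114| = 1.2940
|101.08 - 100.357| = 0.7230
|52.21 - 51.153| = 1.0570
|17.57 - 18.208| = 0.6380
hysteresis = max(diffs) = 1.2940

1.2940


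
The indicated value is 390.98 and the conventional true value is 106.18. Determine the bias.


Systematic error = measured - true
= 390.98 - 106.18
= 284.8000

284.8000


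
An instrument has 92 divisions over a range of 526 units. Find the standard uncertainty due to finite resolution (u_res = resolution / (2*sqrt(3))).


resolution = range / divisions
resolution = 526 / 92 = 5.7173913
u_res = resolution / (2*sqrt(3))
u_res = 5.7173913 / 3.4641016
u_res = 1.6505

1.6505


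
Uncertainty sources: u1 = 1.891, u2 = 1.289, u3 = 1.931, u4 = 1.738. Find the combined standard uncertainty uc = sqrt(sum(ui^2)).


uc = sqrt(1.891^2 + 1.289^2 + 1.931^2 + 1.738^2)
uc = sqrt(11.986807)
uc = 3.4622

3.4622


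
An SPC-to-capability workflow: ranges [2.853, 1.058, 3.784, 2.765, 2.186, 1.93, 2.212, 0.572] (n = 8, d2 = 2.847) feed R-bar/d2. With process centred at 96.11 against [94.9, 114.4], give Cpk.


R_bar = (2.853 + 1.058 + 3.784 + 2.765 + 2.186 + 1.93 + 2.212 + 0.572) / 8 = 2.17
sigma = R_bar / d2 = 2.17 / 2.847 = 0.76220583
Cp = (USL - LSL)/(6*sigma) = (114.4 - 94.9)/(6*0.76220583) = 4.2639
Cpu = (114.4 - 96.11)/(3*0.76220583) = 7.9987
Cpl = (96.11 - 94.9)/(3*0.76220583) = 0.5292
Cpk = min(Cpu, Cpl) = 0.5292

0.5292


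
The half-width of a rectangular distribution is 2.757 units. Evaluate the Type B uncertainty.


u_B = half_width / sqrt(3)
u_B = 2.757 / 1.7320508
u_B = 1.5918

1.5918


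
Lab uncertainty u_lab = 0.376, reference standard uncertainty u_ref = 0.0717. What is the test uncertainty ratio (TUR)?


TUR = u_lab / u_ref
= 0.376 / 0.0717
= 5.2441

5.2441


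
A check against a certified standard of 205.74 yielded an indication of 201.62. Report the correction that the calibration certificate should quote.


Correction = standard - reading
= 205.74 - 201.62
= 4.1200

4.1200


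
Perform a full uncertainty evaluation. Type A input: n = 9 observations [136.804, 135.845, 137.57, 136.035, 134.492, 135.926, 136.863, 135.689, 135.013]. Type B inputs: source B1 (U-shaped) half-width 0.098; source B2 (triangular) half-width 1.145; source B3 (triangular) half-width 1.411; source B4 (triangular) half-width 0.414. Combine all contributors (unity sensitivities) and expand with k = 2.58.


mean = (136.804 + 135.845 + 137.57 + 136.035 + 134.492 + 135.926 + 136.863 + 135.689 + 135.013) / 9 = 136.0263333
s = sqrt(sum((x - mean)^2)/(n-1)) = 0.95036335
u_A = s / sqrt(n) = 0.95036335 / sqrt(9) = 0.31678778
u_B1 = 0.098 / sqrt(2) = 0.069296465
u_B2 = 1.145 / sqrt(6) = 0.46744429
u_B3 = 1.411 / sqrt(6) = 0.57603834
u_B4 = 0.414 / sqrt(6) = 0.16901479
uc = sqrt(0.31678778^2 + 0.069296465^2 + 0.46744429^2 + 0.57603834^2 + 0.16901479^2) = 0.82707124
U = k * uc = 2.58 * 0.82707124
U = 2.1338

2.1338


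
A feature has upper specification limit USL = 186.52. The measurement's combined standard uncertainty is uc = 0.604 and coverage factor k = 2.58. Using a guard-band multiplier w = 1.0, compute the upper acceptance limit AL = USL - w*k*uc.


U = k * uc = 2.58 * 0.604 = 1.55832
guard band g = w * U = 1.0 * 1.55832 = 1.55832
AL = USL - g = 186.52 - 1.55832
AL = 184.9617

184.9617


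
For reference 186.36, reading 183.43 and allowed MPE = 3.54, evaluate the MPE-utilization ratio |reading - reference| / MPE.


e = indication - reference = 183.43 - 186.36 = -2.9300
|e| = 2.9300
ratio = |e| / MPE = 2.9300 / 3.54
ratio = 0.8277

0.8277


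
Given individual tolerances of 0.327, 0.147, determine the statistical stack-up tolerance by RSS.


RSS = sqrt(0.327^2 + 0.147^2)
= sqrt(0.128538)
= 0.3585

0.3585


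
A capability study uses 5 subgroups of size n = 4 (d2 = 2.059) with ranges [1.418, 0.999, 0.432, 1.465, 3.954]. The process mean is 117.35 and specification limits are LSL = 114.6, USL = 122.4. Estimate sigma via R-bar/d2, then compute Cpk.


R_bar = (1.418 + 0.999 + 0.432 + 1.465 + 3.954) / 5 = 1.6536
sigma = R_bar / d2 = 1.6536 / 2.059 = 0.80310831
Cp = (USL - LSL)/(6*sigma) = (122.4 - 114.6)/(6*0.80310831) = 1.6187
Cpu = (122.4 - 117.35)/(3*0.80310831) = 2.0960
Cpl = (117.35 - 114.6)/(3*0.80310831) = 1.1414
Cpk = min(Cpu, Cpl) = 1.1414

1.1414


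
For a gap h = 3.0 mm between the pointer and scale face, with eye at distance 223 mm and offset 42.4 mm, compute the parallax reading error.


error = h * offset / d
= 3.0 * 42.4 / 223
= 0.5704

0.5704


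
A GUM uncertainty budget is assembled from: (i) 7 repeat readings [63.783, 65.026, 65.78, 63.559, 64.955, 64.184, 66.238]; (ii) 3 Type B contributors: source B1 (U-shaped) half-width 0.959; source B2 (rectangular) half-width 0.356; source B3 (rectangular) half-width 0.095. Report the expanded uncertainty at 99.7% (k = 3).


mean = (63.783 + 65.026 + 65.78 + 63.559 + 64.955 + 64.184 + 66.238) / 7 = 64.78928571
s = sqrt(sum((x - mean)^2)/(n-1)) = 1.0046863
u_A = s / sqrt(n) = 1.0046863 / sqrt(7) = 0.37973573
u_B1 = 0.959 / sqrt(2) = 0.6781154
u_B2 = 0.356 / sqrt(3) = 0.2055367
u_B3 = 0.095 / sqrt(3) = 0.054848276
uc = sqrt(0.37973573^2 + 0.6781154^2 + 0.2055367^2 + 0.054848276^2) = 0.80578743
U = k * uc = 3 * 0.80578743
U = 2.4174

2.4174


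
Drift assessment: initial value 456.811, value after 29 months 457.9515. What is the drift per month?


rate = (v2 - v1) / months
= (457.9515 - 456.811) / 29
= 1.1405 / 29
= 0.0393

0.0393


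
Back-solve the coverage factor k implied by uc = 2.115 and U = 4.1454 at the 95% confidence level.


k = U / uc
k = 4.1454 / 2.115
k = 1.96

1.96


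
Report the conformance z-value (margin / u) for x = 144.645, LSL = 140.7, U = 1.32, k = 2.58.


u = U / k = 1.32 / 2.58 = 0.51162791
margin = |LSL - x| = |140.7 - 144.645| = 3.945
z = margin / u = 3.945 / 0.51162791
z = 7.7107

7.7107


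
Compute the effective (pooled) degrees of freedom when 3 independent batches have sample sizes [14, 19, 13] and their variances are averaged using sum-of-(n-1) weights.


nu = sum_i (n_i - 1)
nu = ((14 - 1) + (19 - 1) + (13 - 1))
nu = 13 + 18 + 12
nu = 43

43


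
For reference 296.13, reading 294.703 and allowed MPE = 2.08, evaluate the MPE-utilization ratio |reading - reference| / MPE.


e = indication - reference = 294.703 - 296.13 = -1.4270
|e| = 1.4270
ratio = |e| / MPE = 1.4270 / 2.08
ratio = 0.6861

0.6861


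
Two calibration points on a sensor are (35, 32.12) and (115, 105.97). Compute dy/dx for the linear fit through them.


slope = (y2 - y1) / (x2 - x1)
= (105.97 - 32.12) / (115 - 35)
= 73.8500 / 80
= 0.9231

0.9231


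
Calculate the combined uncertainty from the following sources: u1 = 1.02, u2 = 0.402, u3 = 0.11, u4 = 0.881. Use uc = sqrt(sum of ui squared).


uc = sqrt(1.02^2 + 0.402^2 + 0.11^2 + 0.881^2)
uc = sqrt(1.990265)
uc = 1.4108

1.4108


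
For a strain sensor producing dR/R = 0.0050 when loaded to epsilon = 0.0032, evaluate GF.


GF = (dR/R) / epsilon
= 0.0050 / 0.0032
= 1.5625

1.5625


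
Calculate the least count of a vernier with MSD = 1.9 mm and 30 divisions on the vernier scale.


LC = MSD / n_div
= 1.9 / 30
= 0.0633

0.0633


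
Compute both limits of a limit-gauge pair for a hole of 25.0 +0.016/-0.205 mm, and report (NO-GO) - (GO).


GO = nominal - lower_tol (smallest hole = maximum material condition)
GO = 25.0 - 0.205 = 24.795
NO-GO = nominal + upper_tol (largest hole = least material condition)
NO-GO = 25.0 + 0.016 = 25.016
spread = NO-GO - GO = 25.016 - 24.795 = 0.2210

0.2210


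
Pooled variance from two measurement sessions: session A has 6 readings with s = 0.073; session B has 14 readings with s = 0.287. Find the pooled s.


s_p = sqrt(((n1-1)*s1^2 + (n2-1)*s2^2) / (n1+n2-2))
numerator = (6-1)*0.073^2 + (14-1)*0.287^2 = 0.026645 + 1.070797 = 1.097442
denominator = 6 + 14 - 2 = 18
s_p^2 = 1.097442 / 18 = 0.060969
s_p = sqrt(0.060969) = 0.2469

0.2469


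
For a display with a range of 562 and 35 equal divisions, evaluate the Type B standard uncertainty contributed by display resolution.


resolution = range / divisions
resolution = 562 / 35 = 16.057143
u_res = resolution / (2*sqrt(3))
u_res = 16.057143 / 3.4641016
u_res = 4.6353

4.6353


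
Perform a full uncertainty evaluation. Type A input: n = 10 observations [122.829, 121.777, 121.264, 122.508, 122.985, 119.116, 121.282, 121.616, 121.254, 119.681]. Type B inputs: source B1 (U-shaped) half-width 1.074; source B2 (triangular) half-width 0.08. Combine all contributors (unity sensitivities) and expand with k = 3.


mean = (122.829 + 121.777 + 121.264 + 122.508 + 122.985 + 119.116 + 121.282 + 121.616 + 121.254 + 119.681) / 10 = 121.4312
s = sqrt(sum((x - mean)^2)/(n-1)) = 1.2554917
u_A = s / sqrt(n) = 1.2554917 / sqrt(10) = 0.39702134
u_B1 = 1.074 / sqrt(2) = 0.75943268
u_B2 = 0.08 / sqrt(6) = 0.032659863
uc = sqrt(0.39702134^2 + 0.75943268^2 + 0.032659863^2) = 0.85757251
U = k * uc = 3 * 0.85757251
U = 2.5727

2.5727


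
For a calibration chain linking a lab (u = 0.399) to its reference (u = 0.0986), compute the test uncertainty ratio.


TUR = u_lab / u_ref
= 0.399 / 0.0986
= 4.0467

4.0467


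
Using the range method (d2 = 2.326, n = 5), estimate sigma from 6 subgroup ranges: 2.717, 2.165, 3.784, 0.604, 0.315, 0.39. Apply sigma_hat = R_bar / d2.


R_bar = (2.717 + 2.165 + 3.784 + 0.604 + 0.315 + 0.39) / 6
R_bar = 9.975 / 6 = 1.6625
sigma_hat = R_bar / d2 = 1.6625 / 2.326 = 0.7147

0.7147


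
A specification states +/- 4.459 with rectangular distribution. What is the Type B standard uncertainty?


u_B = half_width / sqrt(3)
u_B = 4.459 / 1.7320508
u_B = 2.5744

2.5744


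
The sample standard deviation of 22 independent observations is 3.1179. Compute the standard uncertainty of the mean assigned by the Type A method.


u_A = s / sqrt(n)
u_A = 3.1179 / sqrt(22)
u_A = 3.1179 / 4.6904158
u_A = 0.6647

0.6647


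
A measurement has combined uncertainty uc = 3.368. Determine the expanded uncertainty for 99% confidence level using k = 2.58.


U = k * uc
U = 2.58 * 3.368
U = 8.6894

8.6894


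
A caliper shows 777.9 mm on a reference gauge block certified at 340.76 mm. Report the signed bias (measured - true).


Systematic error = measured - true
= 777.9 - 340.76
= 437.1400

437.1400


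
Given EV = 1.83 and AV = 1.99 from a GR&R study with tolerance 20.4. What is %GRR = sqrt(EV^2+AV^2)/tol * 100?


GRR = sqrt(EV^2 + AV^2) = sqrt(1.83^2 + 1.99^2) = 2.7035162
%GRR = GRR / tol * 100 = 2.7035162 / 20.4 * 100
%GRR = 13.2525

13.2525


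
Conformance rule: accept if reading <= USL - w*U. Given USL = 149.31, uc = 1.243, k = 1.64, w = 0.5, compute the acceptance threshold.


U = k * uc = 1.64 * 1.243 = 2.03852
guard band g = w * U = 0.5 * 2.03852 = 1.01926
AL = USL - g = 149.31 - 1.01926
AL = 148.2907

148.2907


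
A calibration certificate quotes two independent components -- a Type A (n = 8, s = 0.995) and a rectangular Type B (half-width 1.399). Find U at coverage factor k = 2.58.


u_A = s / sqrt(n) = 0.995 / sqrt(8) = 0.35178562
u_B = half_width / sqrt(3) = 1.399 / sqrt(3) = 0.80771303
uc = sqrt(u_A^2 + u_B^2) = sqrt(0.35178562^2 + 0.80771303^2) = 0.88099572
U = k * uc = 2.58 * 0.88099572
U = 2.2730

2.2730


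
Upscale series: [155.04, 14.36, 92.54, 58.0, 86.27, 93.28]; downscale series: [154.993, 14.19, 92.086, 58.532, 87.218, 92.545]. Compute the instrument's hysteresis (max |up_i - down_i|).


|155.04 - 154.993| = 0.0470
|14.36 - 14.19| = 0.1700
|92.54 - 92.086| = 0.4540
|58.0 - 58.532| = 0.5320
|86.27 - 87.218| = 0.9480
|93.28 - 92.545| = 0.7350
hysteresis = max(diffs) = 0.9480

0.9480


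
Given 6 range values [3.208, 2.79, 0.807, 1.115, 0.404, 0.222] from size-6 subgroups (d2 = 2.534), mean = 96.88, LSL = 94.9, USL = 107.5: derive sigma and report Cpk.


R_bar = (3.208 + 2.79 + 0.807 + 1.115 + 0.404 + 0.222) / 6 = 1.4243333
sigma = R_bar / d2 = 1.4243333 / 2.534 = 0.56208891
Cp = (USL - LSL)/(6*sigma) = (107.5 - 94.9)/(6*0.56208891) = 3.7361
Cpu = (107.5 - 96.88)/(3*0.56208891) = 6.2979
Cpl = (96.88 - 94.9)/(3*0.56208891) = 1.1742
Cpk = min(Cpu, Cpl) = 1.1742

1.1742


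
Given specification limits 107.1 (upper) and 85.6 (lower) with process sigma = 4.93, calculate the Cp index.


Cp = (USL - LSL) / (6 * sigma)
= (107.1 - 85.6) / (6 * 4.93)
= 21.5000 / 29.5800
= 0.7268

0.7268


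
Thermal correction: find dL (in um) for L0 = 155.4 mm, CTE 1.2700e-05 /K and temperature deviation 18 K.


dL = L * alpha * dT
= 155.4 * 1.2700e-05 * 18
= 0.0355244 mm
dL_um = 0.0355244 * 1000 = 35.5244 um

35.5244


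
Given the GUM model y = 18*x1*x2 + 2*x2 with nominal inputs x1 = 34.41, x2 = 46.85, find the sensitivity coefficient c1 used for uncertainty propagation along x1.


y = 18*x1*x2 + 2*x2
dy/dx1 = 18*x2
Evaluate at x2 = 46.85: c1 = 18 * 46.85
c1 = 843.3000

843.3000


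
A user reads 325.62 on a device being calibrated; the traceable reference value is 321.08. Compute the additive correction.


Correction = standard - reading
= 321.08 - 325.62
= -4.5400

-4.5400


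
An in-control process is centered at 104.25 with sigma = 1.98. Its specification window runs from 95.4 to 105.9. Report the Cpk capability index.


Cpu = (USL - mean) / (3*sigma) = (105.9 - 104.25) / (3*1.98) = 0.2778
Cpl = (mean - LSL) / (3*sigma) = (104.25 - 95.4) / (3*1.98) = 1.4899
Cpk = min(Cpu, Cpl) = 0.2778

0.2778


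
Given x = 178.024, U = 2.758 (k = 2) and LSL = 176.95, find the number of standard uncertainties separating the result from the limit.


u = U / k = 2.758 / 2 = 1.379
margin = |LSL - x| = |176.95 - 178.024| = 1.074
z = margin / u = 1.074 / 1.379
z = 0.7788

0.7788


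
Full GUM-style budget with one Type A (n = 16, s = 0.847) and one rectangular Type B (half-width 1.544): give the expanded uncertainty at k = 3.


u_A = s / sqrt(n) = 0.847 / sqrt(16) = 0.21175
u_B = half_width / sqrt(3) = 1.544 / sqrt(3) = 0.89142882
uc = sqrt(u_A^2 + u_B^2) = sqrt(0.21175^2 + 0.89142882^2) = 0.91623327
U = k * uc = 3 * 0.91623327
U = 2.7487

2.7487


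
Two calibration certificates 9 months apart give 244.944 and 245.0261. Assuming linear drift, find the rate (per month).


rate = (v2 - v1) / months
= (245.0261 - 244.944) / 9
= 0.0821 / 9
= 0.0091

0.0091


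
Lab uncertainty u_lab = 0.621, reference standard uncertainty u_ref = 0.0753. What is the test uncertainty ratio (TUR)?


TUR = u_lab / u_ref
= 0.621 / 0.0753
= 8.2470

8.2470


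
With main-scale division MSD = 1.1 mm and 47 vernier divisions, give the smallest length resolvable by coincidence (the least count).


LC = MSD / n_div
= 1.1 / 47
= 0.0234

0.0234


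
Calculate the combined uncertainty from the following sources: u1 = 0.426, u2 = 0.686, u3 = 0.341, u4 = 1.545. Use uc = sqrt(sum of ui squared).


uc = sqrt(0.426^2 + 0.686^2 + 0.341^2 + 1.545^2)
uc = sqrt(3.155378)
uc = 1.7763

1.7763


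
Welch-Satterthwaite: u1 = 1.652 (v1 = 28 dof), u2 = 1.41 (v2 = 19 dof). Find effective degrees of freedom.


uc = sqrt(u1^2 + u2^2) = sqrt(1.652^2 + 1.41^2) = 2.1719125
v_eff = uc^4 / (u1^4/v1 + u2^4/v2)
= 2.1719125^4 / (1.652^4/28 + 1.41^4/19)
= 22.252013 / 0.47402881
v_eff = 46.9423

46.9423


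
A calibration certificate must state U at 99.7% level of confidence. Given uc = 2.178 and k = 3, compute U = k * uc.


U = k * uc
U = 3 * 2.178
U = 6.5340

6.5340


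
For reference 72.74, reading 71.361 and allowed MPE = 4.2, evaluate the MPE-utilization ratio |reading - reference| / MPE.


e = indication - reference = 71.361 - 72.74 = -1.3790
|e| = 1.3790
ratio = |e| / MPE = 1.3790 / 4.2
ratio = 0.3283

0.3283


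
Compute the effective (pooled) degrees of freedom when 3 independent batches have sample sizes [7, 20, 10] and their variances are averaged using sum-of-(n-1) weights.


nu = sum_i (n_i - 1)
nu = ((7 - 1) + (20 - 1) + (10 - 1))
nu = 6 + 19 + 9
nu = 34

34


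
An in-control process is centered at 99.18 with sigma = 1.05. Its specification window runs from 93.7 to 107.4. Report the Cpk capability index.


Cpu = (USL - mean) / (3*sigma) = (107.4 - 99.18) / (3*1.05) = 2.6095
Cpl = (mean - LSL) / (3*sigma) = (99.18 - 93.7) / (3*1.05) = 1.7397
Cpk = min(Cpu, Cpl) = 1.7397

1.7397


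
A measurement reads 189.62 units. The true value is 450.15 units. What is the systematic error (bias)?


Systematic error = measured - true
= 189.62 - 450.15
= -260.5300

-260.5300


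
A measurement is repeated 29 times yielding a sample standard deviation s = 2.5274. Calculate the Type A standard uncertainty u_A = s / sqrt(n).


u_A = s / sqrt(n)
u_A = 2.5274 / sqrt(29)
u_A = 2.5274 / 5.3851648
u_A = 0.4693

0.4693


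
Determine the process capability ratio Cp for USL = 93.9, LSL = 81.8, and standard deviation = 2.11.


Cp = (USL - LSL) / (6 * sigma)
= (93.9 - 81.8) / (6 * 2.11)
= 12.1000 / 12.6600
= 0.9558

0.9558


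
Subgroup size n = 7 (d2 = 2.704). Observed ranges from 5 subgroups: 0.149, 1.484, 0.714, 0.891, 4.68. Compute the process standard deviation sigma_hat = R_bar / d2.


R_bar = (0.149 + 1.484 + 0.714 + 0.891 + 4.68) / 5
R_bar = 7.918 / 5 = 1.5836
sigma_hat = R_bar / d2 = 1.5836 / 2.704 = 0.5857

0.5857


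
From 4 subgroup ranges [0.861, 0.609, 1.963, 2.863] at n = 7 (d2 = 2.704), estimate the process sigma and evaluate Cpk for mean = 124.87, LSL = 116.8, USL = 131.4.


R_bar = (0.861 + 0.609 + 1.963 + 2.863) / 4 = 1.574
sigma = R_bar / d2 = 1.574 / 2.704 = 0.58210059
Cp = (USL - LSL)/(6*sigma) = (131.4 - 116.8)/(6*0.58210059) = 4.1803
Cpu = (131.4 - 124.87)/(3*0.58210059) = 3.7393
Cpl = (124.87 - 116.8)/(3*0.58210059) = 4.6212
Cpk = min(Cpu, Cpl) = 3.7393

3.7393


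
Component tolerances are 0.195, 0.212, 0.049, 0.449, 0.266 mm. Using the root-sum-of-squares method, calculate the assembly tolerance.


RSS = sqrt(0.195^2 + 0.212^2 + 0.049^2 + 0.449^2 + 0.266^2)
= sqrt(0.357727)
= 0.5981

0.5981


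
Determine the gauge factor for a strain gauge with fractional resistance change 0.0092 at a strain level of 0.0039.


GF = (dR/R) / epsilon
= 0.0092 / 0.0039
= 2.3590

2.3590


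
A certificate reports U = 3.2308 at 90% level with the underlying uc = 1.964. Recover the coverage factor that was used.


k = U / uc
k = 3.2308 / 1.964
k = 1.645

1.645


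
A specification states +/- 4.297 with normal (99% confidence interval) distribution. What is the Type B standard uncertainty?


u_B = half_width / 2.576
u_B = 4.297 / 2.576
u_B = 1.6681

1.6681


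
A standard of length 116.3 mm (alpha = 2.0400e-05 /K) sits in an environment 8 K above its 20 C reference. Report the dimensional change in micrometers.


dL = L * alpha * dT
= 116.3 * 2.0400e-05 * 8
= 0.0189802 mm
dL_um = 0.0189802 * 1000 = 18.9802 um

18.9802


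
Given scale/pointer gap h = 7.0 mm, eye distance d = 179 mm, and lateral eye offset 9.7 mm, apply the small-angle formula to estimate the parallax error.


error = h * offset / d
= 7.0 * 9.7 / 179
= 0.3793

0.3793


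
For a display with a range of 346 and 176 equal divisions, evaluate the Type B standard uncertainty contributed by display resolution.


resolution = range / divisions
resolution = 346 / 176 = 1.9659091
u_res = resolution / (2*sqrt(3))
u_res = 1.9659091 / 3.4641016
u_res = 0.5675

0.5675


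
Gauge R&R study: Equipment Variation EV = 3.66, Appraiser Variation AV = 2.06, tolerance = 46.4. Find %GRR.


GRR = sqrt(EV^2 + AV^2) = sqrt(3.66^2 + 2.06^2) = 4.1999048
%GRR = GRR / tol * 100 = 4.1999048 / 46.4 * 100
%GRR = 9.0515

9.0515


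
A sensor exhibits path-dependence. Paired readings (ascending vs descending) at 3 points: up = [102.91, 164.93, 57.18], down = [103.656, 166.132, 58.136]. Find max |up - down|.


|102.91 - 103.656| = 0.7460
|164.93 - 166.132| = 1.2020
|57.18 - 58.136| = 0.9560
hysteresis = max(diffs) = 1.2020

1.2020


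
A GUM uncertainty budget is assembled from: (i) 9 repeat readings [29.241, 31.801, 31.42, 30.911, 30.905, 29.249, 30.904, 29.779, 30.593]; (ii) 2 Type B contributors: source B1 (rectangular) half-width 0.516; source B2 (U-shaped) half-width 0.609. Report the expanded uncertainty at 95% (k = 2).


mean = (29.241 + 31.801 + 31.42 + 30.911 + 30.905 + 29.249 + 30.904 + 29.779 + 30.593) / 9 = 30.53366667
s = sqrt(sum((x - mean)^2)/(n-1)) = 0.91539158
u_A = s / sqrt(n) = 0.91539158 / sqrt(9) = 0.30513053
u_B1 = 0.516 / sqrt(3) = 0.29791274
u_B2 = 0.609 / sqrt(2) = 0.43062803
uc = sqrt(0.30513053^2 + 0.29791274^2 + 0.43062803^2) = 0.60605044
U = k * uc = 2 * 0.60605044
U = 1.2121

1.2121


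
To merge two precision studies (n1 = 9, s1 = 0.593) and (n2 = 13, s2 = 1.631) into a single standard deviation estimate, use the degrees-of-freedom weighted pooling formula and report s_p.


s_p = sqrt(((n1-1)*s1^2 + (n2-1)*s2^2) / (n1+n2-2))
numerator = (9-1)*0.593^2 + (13-1)*1.631^2 = 2.813192 + 31.921932 = 34.735124
denominator = 9 + 13 - 2 = 20
s_p^2 = 34.735124 / 20 = 1.7367562
s_p = sqrt(1.7367562) = 1.3179

1.3179


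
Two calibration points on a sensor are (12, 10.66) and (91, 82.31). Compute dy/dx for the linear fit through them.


slope = (y2 - y1) / (x2 - x1)
= (82.31 - 10.66) / (91 - 12)
= 71.6500 / 79
= 0.9070

0.9070


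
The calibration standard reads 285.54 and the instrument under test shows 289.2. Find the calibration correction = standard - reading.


Correction = standard - reading
= 285.54 - 289.2
= -3.6600

-3.6600


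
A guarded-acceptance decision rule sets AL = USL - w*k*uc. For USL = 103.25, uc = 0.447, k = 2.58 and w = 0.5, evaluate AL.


U = k * uc = 2.58 * 0.447 = 1.15326
guard band g = w * U = 0.5 * 1.15326 = 0.57663
AL = USL - g = 103.25 - 0.57663
AL = 102.6734

102.6734


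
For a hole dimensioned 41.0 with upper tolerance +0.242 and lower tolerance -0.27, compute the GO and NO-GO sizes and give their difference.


GO = nominal - lower_tol (smallest hole = maximum material condition)
GO = 41.0 - 0.27 = 40.73
NO-GO = nominal + upper_tol (largest hole = least material condition)
NO-GO = 41.0 + 0.242 = 41.242
spread = NO-GO - GO = 41.242 - 40.73 = 0.5120

0.5120


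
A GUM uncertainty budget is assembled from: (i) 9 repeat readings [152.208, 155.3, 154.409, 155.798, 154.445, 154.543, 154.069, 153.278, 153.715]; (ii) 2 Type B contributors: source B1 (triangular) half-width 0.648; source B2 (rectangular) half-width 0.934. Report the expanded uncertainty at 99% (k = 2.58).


mean = (152.208 + 155.3 + 154.409 + 155.798 + 154.445 + 154.543 + 154.069 + 153.278 + 153.715) / 9 = 154.1961111
s = sqrt(sum((x - mean)^2)/(n-1)) = 1.0639171
u_A = s / sqrt(n) = 1.0639171 / sqrt(9) = 0.35463903
u_B1 = 0.648 / sqrt(6) = 0.26454489
u_B2 = 0.934 / sqrt(3) = 0.53924515
uc = sqrt(0.35463903^2 + 0.26454489^2 + 0.53924515^2) = 0.69752288
U = k * uc = 2.58 * 0.69752288
U = 1.7996

1.7996


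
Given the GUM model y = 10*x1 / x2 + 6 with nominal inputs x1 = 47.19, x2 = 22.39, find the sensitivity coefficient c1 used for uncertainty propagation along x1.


y = 10*x1 / x2 + 6
dy/dx1 = 10/x2
Evaluate at x2 = 22.39: c1 = 10 / 22.39
c1 = 0.4466

0.4466


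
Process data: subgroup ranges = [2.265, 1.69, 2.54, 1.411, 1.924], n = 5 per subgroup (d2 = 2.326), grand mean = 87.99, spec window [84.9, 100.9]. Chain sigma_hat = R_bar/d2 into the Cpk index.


R_bar = (2.265 + 1.69 + 2.54 + 1.411 + 1.924) / 5 = 1.966
sigma = R_bar / d2 = 1.966 / 2.326 = 0.84522786
Cp = (USL - LSL)/(6*sigma) = (100.9 - 84.9)/(6*0.84522786) = 3.1550
Cpu = (100.9 - 87.99)/(3*0.84522786) = 5.0913
Cpl = (87.99 - 84.9)/(3*0.84522786) = 1.2186
Cpk = min(Cpu, Cpl) = 1.2186

1.2186


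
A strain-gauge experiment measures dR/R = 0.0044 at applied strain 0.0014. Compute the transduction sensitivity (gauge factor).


GF = (dR/R) / epsilon
= 0.0044 / 0.0014
= 3.1429

3.1429


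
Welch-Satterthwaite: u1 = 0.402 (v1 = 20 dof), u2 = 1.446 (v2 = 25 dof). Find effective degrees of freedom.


uc = sqrt(u1^2 + u2^2) = sqrt(0.402^2 + 1.446^2) = 1.5008398
v_eff = uc^4 / (u1^4/v1 + u2^4/v2)
= 1.5008398^4 / (0.402^4/20 + 1.446^4/25)
= 5.0738468 / 0.17618298
v_eff = 28.7987

28.7987


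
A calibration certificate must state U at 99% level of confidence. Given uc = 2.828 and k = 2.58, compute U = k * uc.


U = k * uc
U = 2.58 * 2.828
U = 7.2962

7.2962


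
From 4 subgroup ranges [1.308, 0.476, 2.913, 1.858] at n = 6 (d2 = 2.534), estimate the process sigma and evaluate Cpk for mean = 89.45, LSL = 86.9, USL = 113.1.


R_bar = (1.308 + 0.476 + 2.913 + 1.858) / 4 = 1.63875
sigma = R_bar / d2 = 1.63875 / 2.534 = 0.64670481
Cp = (USL - LSL)/(6*sigma) = (113.1 - 86.9)/(6*0.64670481) = 6.7522
Cpu = (113.1 - 89.45)/(3*0.64670481) = 12.1900
Cpl = (89.45 - 86.9)/(3*0.64670481) = 1.3144
Cpk = min(Cpu, Cpl) = 1.3144

1.3144


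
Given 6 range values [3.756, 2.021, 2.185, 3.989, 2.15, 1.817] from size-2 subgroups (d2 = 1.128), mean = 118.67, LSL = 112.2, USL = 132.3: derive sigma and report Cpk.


R_bar = (3.756 + 2.021 + 2.185 + 3.989 + 2.15 + 1.817) / 6 = 2.653
sigma = R_bar / d2 = 2.653 / 1.128 = 2.3519504
Cp = (USL - LSL)/(6*sigma) = (132.3 - 112.2)/(6*2.3519504) = 1.4243
Cpu = (132.3 - 118.67)/(3*2.3519504) = 1.9317
Cpl = (118.67 - 112.2)/(3*2.3519504) = 0.9170
Cpk = min(Cpu, Cpl) = 0.9170

0.9170


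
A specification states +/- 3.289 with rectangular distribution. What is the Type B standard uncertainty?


u_B = half_width / sqrt(3)
u_B = 3.289 / 1.7320508
u_B = 1.8989

1.8989


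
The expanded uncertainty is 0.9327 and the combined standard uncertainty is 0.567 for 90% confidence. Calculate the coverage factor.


k = U / uc
k = 0.9327 / 0.567
k = 1.645

1.645


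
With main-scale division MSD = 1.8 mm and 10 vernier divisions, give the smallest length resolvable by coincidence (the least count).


LC = MSD / n_div
= 1.8 / 10
= 0.1800

0.1800


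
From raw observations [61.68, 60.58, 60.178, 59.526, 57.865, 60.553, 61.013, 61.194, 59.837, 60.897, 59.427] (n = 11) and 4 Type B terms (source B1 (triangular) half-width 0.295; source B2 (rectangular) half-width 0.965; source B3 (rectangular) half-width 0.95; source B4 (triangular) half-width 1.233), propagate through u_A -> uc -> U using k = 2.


mean = (61.68 + 60.58 + 60.178 + 59.526 + 57.865 + 60.553 + 61.013 + 61.194 + 59.837 + 60.897 + 59.427) / 11 = 60.25
s = sqrt(sum((x - mean)^2)/(n-1)) = 1.0584425
u_A = s / sqrt(n) = 1.0584425 / sqrt(11) = 0.31913242
u_B1 = 0.295 / sqrt(6) = 0.12043325
u_B2 = 0.965 / sqrt(3) = 0.55714301
u_B3 = 0.95 / sqrt(3) = 0.54848276
u_B4 = 1.233 / sqrt(6) = 0.50337014
uc = sqrt(0.31913242^2 + 0.12043325^2 + 0.55714301^2 + 0.54848276^2 + 0.50337014^2) = 0.99044073
U = k * uc = 2 * 0.99044073
U = 1.9809

1.9809


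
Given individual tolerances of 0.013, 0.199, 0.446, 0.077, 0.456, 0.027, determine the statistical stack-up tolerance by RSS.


RSS = sqrt(0.013^2 + 0.199^2 + 0.446^2 + 0.077^2 + 0.456^2 + 0.027^2)
= sqrt(0.45328)
= 0.6733

0.6733


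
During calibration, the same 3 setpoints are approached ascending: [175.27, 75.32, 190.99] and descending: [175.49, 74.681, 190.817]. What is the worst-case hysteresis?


|175.27 - 175.49| = 0.2200
|75.32 - 74.681| = 0.6390
|190.99 - 190.817| = 0.1730
hysteresis = max(diffs) = 0.6390

0.6390


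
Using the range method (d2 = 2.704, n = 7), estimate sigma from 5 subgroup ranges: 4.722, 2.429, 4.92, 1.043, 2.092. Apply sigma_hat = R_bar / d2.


R_bar = (4.722 + 2.429 + 4.92 + 1.043 + 2.092) / 5
R_bar = 15.206 / 5 = 3.0412
sigma_hat = R_bar / d2 = 3.0412 / 2.704 = 1.1247

1.1247


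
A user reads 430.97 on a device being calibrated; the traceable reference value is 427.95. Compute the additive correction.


Correction = standard - reading
= 427.95 - 430.97
= -3.0200

-3.0200


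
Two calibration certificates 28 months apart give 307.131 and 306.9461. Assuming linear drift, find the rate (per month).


rate = (v2 - v1) / months
= (306.9461 - 307.131) / 28
= -0.1849 / 28
= -0.0066

-0.0066


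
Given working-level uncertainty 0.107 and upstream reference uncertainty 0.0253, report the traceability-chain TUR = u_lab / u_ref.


TUR = u_lab / u_ref
= 0.107 / 0.0253
= 4.2292

4.2292


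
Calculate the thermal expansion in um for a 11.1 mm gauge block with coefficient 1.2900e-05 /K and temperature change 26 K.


dL = L * alpha * dT
= 11.1 * 1.2900e-05 * 26
= 0.0037229 mm
dL_um = 0.0037229 * 1000 = 3.7229 um

3.7229


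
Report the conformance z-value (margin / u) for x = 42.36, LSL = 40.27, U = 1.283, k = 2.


u = U / k = 1.283 / 2 = 0.6415
margin = |LSL - x| = |40.27 - 42.36| = 2.09
z = margin / u = 2.09 / 0.6415
z = 3.2580

3.2580


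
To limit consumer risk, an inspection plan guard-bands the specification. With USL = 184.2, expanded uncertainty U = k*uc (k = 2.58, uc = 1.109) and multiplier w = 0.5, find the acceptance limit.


U = k * uc = 2.58 * 1.109 = 2.86122
guard band g = w * U = 0.5 * 2.86122 = 1.43061
AL = USL - g = 184.2 - 1.43061
AL = 182.7694

182.7694


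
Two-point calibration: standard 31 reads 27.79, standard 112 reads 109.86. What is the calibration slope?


slope = (y2 - y1) / (x2 - x1)
= (109.86 - 27.79) / (112 - 31)
= 82.0700 / 81
= 1.0132

1.0132


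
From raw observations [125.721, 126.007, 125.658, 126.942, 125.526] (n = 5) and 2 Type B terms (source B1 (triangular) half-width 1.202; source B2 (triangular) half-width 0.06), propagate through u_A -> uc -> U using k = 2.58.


mean = (125.721 + 126.007 + 125.658 + 126.942 + 125.526) / 5 = 125.9708
s = sqrt(sum((x - mean)^2)/(n-1)) = 0.57066426
u_A = s / sqrt(n) = 0.57066426 / sqrt(5) = 0.25520882
u_B1 = 1.202 / sqrt(6) = 0.49071445
u_B2 = 0.06 / sqrt(6) = 0.024494897
uc = sqrt(0.25520882^2 + 0.49071445^2 + 0.024494897^2) = 0.55365351
U = k * uc = 2.58 * 0.55365351
U = 1.4284

1.4284


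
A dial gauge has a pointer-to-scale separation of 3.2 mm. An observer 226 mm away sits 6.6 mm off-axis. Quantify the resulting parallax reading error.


error = h * offset / d
= 3.2 * 6.6 / 226
= 0.0935

0.0935


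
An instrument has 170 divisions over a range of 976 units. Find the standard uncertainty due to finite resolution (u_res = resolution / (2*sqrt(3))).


resolution = range / divisions
resolution = 976 / 170 = 5.7411765
u_res = resolution / (2*sqrt(3))
u_res = 5.7411765 / 3.4641016
u_res = 1.6573

1.6573


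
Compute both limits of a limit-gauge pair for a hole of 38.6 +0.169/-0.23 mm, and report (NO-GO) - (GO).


GO = nominal - lower_tol (smallest hole = maximum material condition)
GO = 38.6 - 0.23 = 38.37
NO-GO = nominal + upper_tol (largest hole = least material condition)
NO-GO = 38.6 + 0.169 = 38.769
spread = NO-GO - GO = 38.769 - 38.37 = 0.3990

0.3990


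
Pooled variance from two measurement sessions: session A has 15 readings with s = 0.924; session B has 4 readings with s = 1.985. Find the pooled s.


s_p = sqrt(((n1-1)*s1^2 + (n2-1)*s2^2) / (n1+n2-2))
numerator = (15-1)*0.924^2 + (4-1)*1.985^2 = 11.952864 + 11.820675 = 23.773539
denominator = 15 + 4 - 2 = 17
s_p^2 = 23.773539 / 17 = 1.3984435
s_p = sqrt(1.3984435) = 1.1826

1.1826


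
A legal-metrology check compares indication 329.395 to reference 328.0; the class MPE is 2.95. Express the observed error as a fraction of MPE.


e = indication - reference = 329.395 - 328.0 = 1.3950
|e| = 1.3950
ratio = |e| / MPE = 1.3950 / 2.95
ratio = 0.4729

0.4729


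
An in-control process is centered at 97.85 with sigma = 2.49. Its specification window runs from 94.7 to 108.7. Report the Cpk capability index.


Cpu = (USL - mean) / (3*sigma) = (108.7 - 97.85) / (3*2.49) = 1.4525
Cpl = (mean - LSL) / (3*sigma) = (97.85 - 94.7) / (3*2.49) = 0.4217
Cpk = min(Cpu, Cpl) = 0.4217

0.4217


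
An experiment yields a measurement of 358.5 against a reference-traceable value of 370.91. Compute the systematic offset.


Systematic error = measured - true
= 358.5 - 370.91
= -12.4100

-12.4100


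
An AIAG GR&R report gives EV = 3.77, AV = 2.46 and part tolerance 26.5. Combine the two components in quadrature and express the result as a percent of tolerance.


GRR = sqrt(EV^2 + AV^2) = sqrt(3.77^2 + 2.46^2) = 4.5016108
%GRR = GRR / tol * 100 = 4.5016108 / 26.5 * 100
%GRR = 16.9872

16.9872


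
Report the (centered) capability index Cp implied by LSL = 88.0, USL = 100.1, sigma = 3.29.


Cp = (USL - LSL) / (6 * sigma)
= (100.1 - 88.0) / (6 * 3.29)
= 12.1000 / 19.7400
= 0.6130

0.6130


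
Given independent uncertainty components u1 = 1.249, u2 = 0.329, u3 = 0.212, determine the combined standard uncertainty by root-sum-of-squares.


uc = sqrt(1.249^2 + 0.329^2 + 0.212^2)
uc = sqrt(1.713186)
uc = 1.3089

1.3089


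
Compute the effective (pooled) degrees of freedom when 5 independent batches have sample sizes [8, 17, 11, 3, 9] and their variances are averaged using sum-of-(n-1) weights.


nu = sum_i (n_i - 1)
nu = ((8 - 1) + (17 - 1) + (11 - 1) + (3 - 1) + (9 - 1))
nu = 7 + 16 + 10 + 2 + 8
nu = 43

43


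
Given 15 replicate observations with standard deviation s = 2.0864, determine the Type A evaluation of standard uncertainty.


u_A = s / sqrt(n)
u_A = 2.0864 / sqrt(15)
u_A = 2.0864 / 3.8729833
u_A = 0.5387

0.5387


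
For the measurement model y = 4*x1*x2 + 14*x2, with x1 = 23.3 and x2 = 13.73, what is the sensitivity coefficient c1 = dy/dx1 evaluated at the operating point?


y = 4*x1*x2 + 14*x2
dy/dx1 = 4*x2
Evaluate at x2 = 13.73: c1 = 4 * 13.73
c1 = 54.9200

54.9200


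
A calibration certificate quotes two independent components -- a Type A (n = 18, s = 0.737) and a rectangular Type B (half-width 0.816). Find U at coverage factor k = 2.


u_A = s / sqrt(n) = 0.737 / sqrt(18) = 0.17371257
u_B = half_width / sqrt(3) = 0.816 / sqrt(3) = 0.47111782
uc = sqrt(u_A^2 + u_B^2) = sqrt(0.17371257^2 + 0.47111782^2) = 0.50212355
U = k * uc = 2 * 0.50212355
U = 1.0042

1.0042


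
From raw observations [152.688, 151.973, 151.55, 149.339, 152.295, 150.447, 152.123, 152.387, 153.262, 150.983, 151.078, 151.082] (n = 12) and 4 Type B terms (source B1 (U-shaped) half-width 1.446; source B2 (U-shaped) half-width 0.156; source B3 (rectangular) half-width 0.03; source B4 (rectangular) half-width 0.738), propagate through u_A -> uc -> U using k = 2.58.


mean = (152.688 + 151.973 + 151.55 + 149.339 + 152.295 + 150.447 + 152.123 + 152.387 + 153.262 + 150.983 + 151.078 + 151.082) / 12 = 151.6005833
s = sqrt(sum((x - mean)^2)/(n-1)) = 1.0798385
u_A = s / sqrt(n) = 1.0798385 / sqrt(12) = 0.31172252
u_B1 = 1.446 / sqrt(2) = 1.0224764
u_B2 = 0.156 / sqrt(2) = 0.11030866
u_B3 = 0.03 / sqrt(3) = 0.017320508
u_B4 = 0.738 / sqrt(3) = 0.4260845
uc = sqrt(0.31172252^2 + 1.0224764^2 + 0.11030866^2 + 0.017320508^2 + 0.4260845^2) = 1.1561336
U = k * uc = 2.58 * 1.1561336
U = 2.9828

2.9828


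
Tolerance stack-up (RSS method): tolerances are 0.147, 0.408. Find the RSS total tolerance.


RSS = sqrt(0.147^2 + 0.408^2)
= sqrt(0.188073)
= 0.4337

0.4337


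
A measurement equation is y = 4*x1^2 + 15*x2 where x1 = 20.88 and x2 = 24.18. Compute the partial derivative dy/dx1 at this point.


y = 4*x1^2 + 15*x2
dy/dx1 = 2*4*x1
Evaluate at x1 = 20.88: c1 = 8 * 20.88
c1 = 167.0400

167.0400


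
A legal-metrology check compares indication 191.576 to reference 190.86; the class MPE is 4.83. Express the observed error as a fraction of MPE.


e = indication - reference = 191.576 - 190.86 = 0.7160
|e| = 0.7160
ratio = |e| / MPE = 0.7160 / 4.83
ratio = 0.1482

0.1482


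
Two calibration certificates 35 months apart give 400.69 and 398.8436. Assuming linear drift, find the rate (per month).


rate = (v2 - v1) / months
= (398.8436 - 400.69) / 35
= -1.8464 / 35
= -0.0528

-0.0528


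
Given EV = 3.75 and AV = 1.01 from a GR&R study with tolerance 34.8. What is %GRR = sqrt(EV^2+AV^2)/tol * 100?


GRR = sqrt(EV^2 + AV^2) = sqrt(3.75^2 + 1.01^2) = 3.8836323
%GRR = GRR / tol * 100 = 3.8836323 / 34.8 * 100
%GRR = 11.1599

11.1599


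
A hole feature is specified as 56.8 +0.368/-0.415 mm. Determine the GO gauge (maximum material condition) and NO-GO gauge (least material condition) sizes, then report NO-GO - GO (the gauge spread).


GO = nominal - lower_tol (smallest hole = maximum material condition)
GO = 56.8 - 0.415 = 56.385
NO-GO = nominal + upper_tol (largest hole = least material condition)
NO-GO = 56.8 + 0.368 = 57.168
spread = NO-GO - GO = 57.168 - 56.385 = 0.7830

0.7830


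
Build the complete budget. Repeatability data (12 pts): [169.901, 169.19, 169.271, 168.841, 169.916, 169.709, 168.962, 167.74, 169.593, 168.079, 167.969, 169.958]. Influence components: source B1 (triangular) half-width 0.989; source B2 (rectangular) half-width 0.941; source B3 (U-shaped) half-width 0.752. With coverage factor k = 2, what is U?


mean = (169.901 + 169.19 + 169.271 + 168.841 + 169.916 + 169.709 + 168.962 + 167.74 + 169.593 + 168.079 + 167.969 + 169.958) / 12 = 169.0940833
s = sqrt(sum((x - mean)^2)/(n-1)) = 0.79497278
u_A = s / sqrt(n) = 0.79497278 / sqrt(12) = 0.22948887
u_B1 = 0.989 / sqrt(6) = 0.40375756
u_B2 = 0.941 / sqrt(3) = 0.5432866
u_B3 = 0.752 / sqrt(2) = 0.5317443
uc = sqrt(0.22948887^2 + 0.40375756^2 + 0.5432866^2 + 0.5317443^2) = 0.89084097
U = k * uc = 2 * 0.89084097
U = 1.7817

1.7817


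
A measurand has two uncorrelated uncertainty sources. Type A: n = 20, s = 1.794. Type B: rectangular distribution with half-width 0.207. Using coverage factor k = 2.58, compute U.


u_A = s / sqrt(n) = 1.794 / sqrt(20) = 0.4011506
u_B = half_width / sqrt(3) = 0.207 / sqrt(3) = 0.11951151
uc = sqrt(u_A^2 + u_B^2) = sqrt(0.4011506^2 + 0.11951151^2) = 0.41857473
U = k * uc = 2.58 * 0.41857473
U = 1.0799

1.0799


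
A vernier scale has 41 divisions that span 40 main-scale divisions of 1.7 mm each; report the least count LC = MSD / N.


LC = MSD / n_div
= 1.7 / 41
= 0.0415

0.0415


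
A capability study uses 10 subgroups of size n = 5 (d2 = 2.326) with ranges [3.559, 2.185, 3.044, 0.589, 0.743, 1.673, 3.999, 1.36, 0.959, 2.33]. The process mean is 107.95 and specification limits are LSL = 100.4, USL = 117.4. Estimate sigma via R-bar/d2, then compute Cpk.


R_bar = (3.559 + 2.185 + 3.044 + 0.589 + 0.743 + 1.673 + 3.999 + 1.36 + 0.959 + 2.33) / 10 = 2.0441
sigma = R_bar / d2 = 2.0441 / 2.326 = 0.87880482
Cp = (USL - LSL)/(6*sigma) = (117.4 - 100.4)/(6*0.87880482) = 3.2241
Cpu = (117.4 - 107.95)/(3*0.87880482) = 3.5844
Cpl = (107.95 - 100.4)/(3*0.87880482) = 2.8637
Cpk = min(Cpu, Cpl) = 2.8637

2.8637


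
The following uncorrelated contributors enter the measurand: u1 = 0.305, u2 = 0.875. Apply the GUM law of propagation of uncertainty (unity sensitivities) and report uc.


uc = sqrt(0.305^2 + 0.875^2)
uc = sqrt(0.85865)
uc = 0.9266

0.9266


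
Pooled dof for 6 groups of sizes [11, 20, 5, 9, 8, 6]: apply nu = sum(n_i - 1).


nu = sum_i (n_i - 1)
nu = ((11 - 1) + (20 - 1) + (5 - 1) + (9 - 1) + (8 - 1) + (6 - 1))
nu = 10 + 19 + 4 + 8 + 7 + 5
nu = 53

53


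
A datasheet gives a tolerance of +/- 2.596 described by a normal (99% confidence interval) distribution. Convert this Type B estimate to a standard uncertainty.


u_B = half_width / 2.576
u_B = 2.596 / 2.576
u_B = 1.0078

1.0078


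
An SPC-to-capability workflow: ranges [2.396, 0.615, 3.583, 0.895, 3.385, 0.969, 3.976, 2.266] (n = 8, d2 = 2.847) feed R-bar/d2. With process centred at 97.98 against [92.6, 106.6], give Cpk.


R_bar = (2.396 + 0.615 + 3.583 + 0.895 + 3.385 + 0.969 + 3.976 + 2.266) / 8 = 2.260625
sigma = R_bar / d2 = 2.260625 / 2.847 = 0.79403758
Cp = (USL - LSL)/(6*sigma) = (106.6 - 92.6)/(6*0.79403758) = 2.9386
Cpu = (106.6 - 97.98)/(3*0.79403758) = 3.6186
Cpl = (97.98 - 92.6)/(3*0.79403758) = 2.2585
Cpk = min(Cpu, Cpl) = 2.2585

2.2585
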